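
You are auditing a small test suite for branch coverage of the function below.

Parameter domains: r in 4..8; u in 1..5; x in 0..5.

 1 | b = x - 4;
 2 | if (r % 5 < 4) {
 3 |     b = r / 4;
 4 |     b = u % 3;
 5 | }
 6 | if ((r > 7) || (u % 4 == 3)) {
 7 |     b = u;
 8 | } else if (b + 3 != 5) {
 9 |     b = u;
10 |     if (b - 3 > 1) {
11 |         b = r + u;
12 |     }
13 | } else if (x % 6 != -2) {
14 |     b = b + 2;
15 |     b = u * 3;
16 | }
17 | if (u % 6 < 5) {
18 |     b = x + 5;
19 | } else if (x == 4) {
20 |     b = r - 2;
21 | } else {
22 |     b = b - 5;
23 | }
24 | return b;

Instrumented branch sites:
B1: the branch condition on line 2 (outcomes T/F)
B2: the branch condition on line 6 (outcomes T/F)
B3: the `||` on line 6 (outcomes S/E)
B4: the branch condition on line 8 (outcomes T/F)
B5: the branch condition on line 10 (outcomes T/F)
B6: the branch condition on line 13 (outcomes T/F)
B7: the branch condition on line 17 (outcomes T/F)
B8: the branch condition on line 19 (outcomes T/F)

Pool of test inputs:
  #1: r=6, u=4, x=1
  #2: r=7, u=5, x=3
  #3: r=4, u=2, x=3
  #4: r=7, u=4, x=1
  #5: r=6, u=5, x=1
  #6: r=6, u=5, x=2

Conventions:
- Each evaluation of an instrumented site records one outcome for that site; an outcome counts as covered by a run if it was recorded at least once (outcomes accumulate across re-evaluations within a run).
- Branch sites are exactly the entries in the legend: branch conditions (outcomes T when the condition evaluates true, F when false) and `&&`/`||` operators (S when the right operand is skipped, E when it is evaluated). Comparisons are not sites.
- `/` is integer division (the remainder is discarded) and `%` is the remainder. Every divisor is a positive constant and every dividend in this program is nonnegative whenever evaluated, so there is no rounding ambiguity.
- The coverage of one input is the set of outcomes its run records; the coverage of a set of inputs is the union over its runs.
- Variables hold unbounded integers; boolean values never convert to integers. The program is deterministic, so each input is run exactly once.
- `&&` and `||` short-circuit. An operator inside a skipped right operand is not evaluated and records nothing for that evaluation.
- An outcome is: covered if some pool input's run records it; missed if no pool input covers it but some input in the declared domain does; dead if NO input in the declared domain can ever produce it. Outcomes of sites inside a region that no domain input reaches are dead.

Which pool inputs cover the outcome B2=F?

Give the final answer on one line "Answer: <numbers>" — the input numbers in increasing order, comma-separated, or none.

input #1 (r=6, u=4, x=1): covers B2=F
input #2 (r=7, u=5, x=3): covers B2=F
input #3 (r=4, u=2, x=3): covers B2=F
input #4 (r=7, u=4, x=1): covers B2=F
input #5 (r=6, u=5, x=1): covers B2=F
input #6 (r=6, u=5, x=2): covers B2=F

Answer: 1, 2, 3, 4, 5, 6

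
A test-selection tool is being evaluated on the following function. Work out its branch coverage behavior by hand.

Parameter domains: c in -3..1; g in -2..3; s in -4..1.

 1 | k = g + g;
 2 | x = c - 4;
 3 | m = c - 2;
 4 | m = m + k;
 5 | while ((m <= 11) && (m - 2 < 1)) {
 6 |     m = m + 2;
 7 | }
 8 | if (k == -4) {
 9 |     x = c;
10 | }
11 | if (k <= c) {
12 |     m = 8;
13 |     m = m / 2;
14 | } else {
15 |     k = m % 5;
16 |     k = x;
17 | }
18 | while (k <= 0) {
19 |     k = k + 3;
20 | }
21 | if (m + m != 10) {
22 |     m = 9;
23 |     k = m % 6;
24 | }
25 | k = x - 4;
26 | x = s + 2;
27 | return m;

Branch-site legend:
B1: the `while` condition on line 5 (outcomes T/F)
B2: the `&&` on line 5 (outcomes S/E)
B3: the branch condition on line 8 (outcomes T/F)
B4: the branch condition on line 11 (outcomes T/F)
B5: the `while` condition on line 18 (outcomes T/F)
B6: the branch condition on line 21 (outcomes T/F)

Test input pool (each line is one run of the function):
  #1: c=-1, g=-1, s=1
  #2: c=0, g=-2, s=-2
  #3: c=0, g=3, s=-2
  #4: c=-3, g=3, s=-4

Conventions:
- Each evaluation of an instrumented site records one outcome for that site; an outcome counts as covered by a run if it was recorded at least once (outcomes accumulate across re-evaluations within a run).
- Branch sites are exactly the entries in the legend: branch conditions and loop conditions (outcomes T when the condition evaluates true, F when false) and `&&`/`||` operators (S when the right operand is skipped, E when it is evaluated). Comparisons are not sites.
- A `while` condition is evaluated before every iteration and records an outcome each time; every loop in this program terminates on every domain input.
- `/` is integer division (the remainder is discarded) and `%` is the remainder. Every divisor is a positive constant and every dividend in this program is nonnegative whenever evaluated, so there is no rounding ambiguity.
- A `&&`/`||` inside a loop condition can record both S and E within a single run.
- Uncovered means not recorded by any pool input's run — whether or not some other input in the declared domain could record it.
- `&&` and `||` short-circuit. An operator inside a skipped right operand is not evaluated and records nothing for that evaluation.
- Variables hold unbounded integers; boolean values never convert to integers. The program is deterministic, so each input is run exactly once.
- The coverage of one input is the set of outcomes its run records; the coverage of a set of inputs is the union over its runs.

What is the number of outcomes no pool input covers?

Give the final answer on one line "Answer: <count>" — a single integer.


input #1 (c=-1, g=-1, s=1): covers B1=T, B1=F, B2=E, B3=F, B4=T, B5=T, B5=F, B6=T
input #2 (c=0, g=-2, s=-2): covers B1=T, B1=F, B2=E, B3=T, B4=T, B5=T, B5=F, B6=T
input #3 (c=0, g=3, s=-2): covers B1=F, B2=E, B3=F, B4=F, B5=T, B5=F, B6=T
input #4 (c=-3, g=3, s=-4): covers B1=T, B1=F, B2=E, B3=F, B4=F, B5=T, B5=F, B6=T
union over the pool: B1=T, B1=F, B2=E, B3=T, B3=F, B4=T, B4=F, B5=T, B5=F, B6=T
uncovered (2 of 12): B2=S, B6=F
Answer: 2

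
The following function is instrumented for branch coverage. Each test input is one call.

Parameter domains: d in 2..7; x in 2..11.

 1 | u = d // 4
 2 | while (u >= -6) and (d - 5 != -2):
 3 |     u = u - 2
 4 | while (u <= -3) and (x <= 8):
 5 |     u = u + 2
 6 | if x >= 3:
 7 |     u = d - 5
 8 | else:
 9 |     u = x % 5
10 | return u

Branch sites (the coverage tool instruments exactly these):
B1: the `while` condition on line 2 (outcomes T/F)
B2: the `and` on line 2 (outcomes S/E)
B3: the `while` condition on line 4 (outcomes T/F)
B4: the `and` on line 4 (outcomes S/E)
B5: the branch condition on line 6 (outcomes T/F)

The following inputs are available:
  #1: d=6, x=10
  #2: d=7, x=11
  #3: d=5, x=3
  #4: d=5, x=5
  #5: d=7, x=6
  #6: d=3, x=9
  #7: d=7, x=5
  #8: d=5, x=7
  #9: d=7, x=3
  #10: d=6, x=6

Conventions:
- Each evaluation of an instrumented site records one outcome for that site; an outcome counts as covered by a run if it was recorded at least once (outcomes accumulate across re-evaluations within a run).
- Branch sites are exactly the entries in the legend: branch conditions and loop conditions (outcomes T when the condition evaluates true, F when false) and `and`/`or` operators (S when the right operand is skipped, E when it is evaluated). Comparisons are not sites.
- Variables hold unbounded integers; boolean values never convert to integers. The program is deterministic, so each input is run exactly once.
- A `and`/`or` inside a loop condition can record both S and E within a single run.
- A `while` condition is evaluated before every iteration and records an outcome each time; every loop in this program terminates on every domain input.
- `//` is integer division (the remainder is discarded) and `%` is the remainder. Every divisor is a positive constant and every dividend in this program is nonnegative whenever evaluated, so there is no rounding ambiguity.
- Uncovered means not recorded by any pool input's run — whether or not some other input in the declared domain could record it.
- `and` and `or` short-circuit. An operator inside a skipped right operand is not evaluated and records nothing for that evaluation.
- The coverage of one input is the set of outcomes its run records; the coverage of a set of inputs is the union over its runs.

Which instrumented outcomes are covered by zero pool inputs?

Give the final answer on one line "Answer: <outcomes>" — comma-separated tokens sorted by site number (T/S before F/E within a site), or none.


run #1 (d=6, x=10) runs B2->E, B1->T, B2->E, B1->T, B2->E, B1->T, B2->E, B1->T, B2->S, B1->F, B4->E, B3->F, B5->T; records B1=T, B1=F, B2=S, B2=E, B3=F, B4=E, B5=T
run #2 (d=7, x=11) runs B2->E, B1->T, B2->E, B1->T, B2->E, B1->T, B2->E, B1->T, B2->S, B1->F, B4->E, B3->F, B5->T; records B1=T, B1=F, B2=S, B2=E, B3=F, B4=E, B5=T
run #3 (d=5, x=3) runs B2->E, B1->T, B2->E, B1->T, B2->E, B1->T, B2->E, B1->T, B2->S, B1->F, B4->E, B3->T, B4->E, B3->T, ...; records B1=T, B1=F, B2=S, B2=E, B3=T, B3=F, B4=S, B4=E, B5=T
run #4 (d=5, x=5) runs B2->E, B1->T, B2->E, B1->T, B2->E, B1->T, B2->E, B1->T, B2->S, B1->F, B4->E, B3->T, B4->E, B3->T, ...; records B1=T, B1=F, B2=S, B2=E, B3=T, B3=F, B4=S, B4=E, B5=T
run #5 (d=7, x=6) runs B2->E, B1->T, B2->E, B1->T, B2->E, B1->T, B2->E, B1->T, B2->S, B1->F, B4->E, B3->T, B4->E, B3->T, ...; records B1=T, B1=F, B2=S, B2=E, B3=T, B3=F, B4=S, B4=E, B5=T
run #6 (d=3, x=9) runs B2->E, B1->F, B4->S, B3->F, B5->T; records B1=F, B2=E, B3=F, B4=S, B5=T
run #7 (d=7, x=5) runs B2->E, B1->T, B2->E, B1->T, B2->E, B1->T, B2->E, B1->T, B2->S, B1->F, B4->E, B3->T, B4->E, B3->T, ...; records B1=T, B1=F, B2=S, B2=E, B3=T, B3=F, B4=S, B4=E, B5=T
run #8 (d=5, x=7) runs B2->E, B1->T, B2->E, B1->T, B2->E, B1->T, B2->E, B1->T, B2->S, B1->F, B4->E, B3->T, B4->E, B3->T, ...; records B1=T, B1=F, B2=S, B2=E, B3=T, B3=F, B4=S, B4=E, B5=T
run #9 (d=7, x=3) runs B2->E, B1->T, B2->E, B1->T, B2->E, B1->T, B2->E, B1->T, B2->S, B1->F, B4->E, B3->T, B4->E, B3->T, ...; records B1=T, B1=F, B2=S, B2=E, B3=T, B3=F, B4=S, B4=E, B5=T
run #10 (d=6, x=6) runs B2->E, B1->T, B2->E, B1->T, B2->E, B1->T, B2->E, B1->T, B2->S, B1->F, B4->E, B3->T, B4->E, B3->T, ...; records B1=T, B1=F, B2=S, B2=E, B3=T, B3=F, B4=S, B4=E, B5=T
union over the pool: B1=T, B1=F, B2=S, B2=E, B3=T, B3=F, B4=S, B4=E, B5=T
uncovered (1 of 10): B5=F
Answer: B5=F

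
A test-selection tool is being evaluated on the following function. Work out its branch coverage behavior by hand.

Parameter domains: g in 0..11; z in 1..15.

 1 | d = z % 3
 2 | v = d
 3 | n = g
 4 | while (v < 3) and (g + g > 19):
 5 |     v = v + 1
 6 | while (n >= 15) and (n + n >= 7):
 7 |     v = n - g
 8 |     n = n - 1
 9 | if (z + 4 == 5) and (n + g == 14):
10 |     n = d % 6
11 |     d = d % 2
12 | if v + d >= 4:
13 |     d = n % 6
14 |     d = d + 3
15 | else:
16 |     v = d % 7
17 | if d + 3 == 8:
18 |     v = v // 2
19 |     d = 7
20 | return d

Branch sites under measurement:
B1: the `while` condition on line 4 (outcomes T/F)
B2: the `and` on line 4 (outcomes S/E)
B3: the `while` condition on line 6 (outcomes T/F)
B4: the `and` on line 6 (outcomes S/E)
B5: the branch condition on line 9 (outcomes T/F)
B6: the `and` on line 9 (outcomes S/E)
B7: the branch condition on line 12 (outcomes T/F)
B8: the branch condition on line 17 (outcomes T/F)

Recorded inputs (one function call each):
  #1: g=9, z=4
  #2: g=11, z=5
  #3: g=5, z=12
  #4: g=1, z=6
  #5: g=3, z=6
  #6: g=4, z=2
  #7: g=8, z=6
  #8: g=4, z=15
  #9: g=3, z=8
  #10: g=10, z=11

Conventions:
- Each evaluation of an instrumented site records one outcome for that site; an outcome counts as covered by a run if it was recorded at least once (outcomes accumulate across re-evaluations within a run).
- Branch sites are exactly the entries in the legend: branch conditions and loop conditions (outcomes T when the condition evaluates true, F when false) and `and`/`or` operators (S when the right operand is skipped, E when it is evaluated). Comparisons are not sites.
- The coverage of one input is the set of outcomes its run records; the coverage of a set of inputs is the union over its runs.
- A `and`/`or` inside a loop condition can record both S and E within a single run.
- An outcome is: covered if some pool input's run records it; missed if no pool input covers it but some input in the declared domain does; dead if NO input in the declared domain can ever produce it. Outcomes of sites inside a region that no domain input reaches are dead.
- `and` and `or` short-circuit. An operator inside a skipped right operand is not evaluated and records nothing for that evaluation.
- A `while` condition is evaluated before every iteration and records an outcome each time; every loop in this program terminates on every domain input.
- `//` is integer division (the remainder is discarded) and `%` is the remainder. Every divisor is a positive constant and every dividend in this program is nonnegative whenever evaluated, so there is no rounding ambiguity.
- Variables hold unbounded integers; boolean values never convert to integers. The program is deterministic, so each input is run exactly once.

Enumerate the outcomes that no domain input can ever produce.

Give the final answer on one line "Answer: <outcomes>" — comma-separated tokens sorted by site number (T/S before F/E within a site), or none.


checking every outcome against all 180 domain inputs:
  B3=T: never recorded by any domain input -> dead
  B4=E: never recorded by any domain input -> dead
  reachable outcomes have witnesses, e.g. B1=T (e.g. g=10, z=1), B1=F (e.g. g=0, z=1), B2=S (e.g. g=10, z=1), B2=E (e.g. g=0, z=1)
Answer: B3=T, B4=E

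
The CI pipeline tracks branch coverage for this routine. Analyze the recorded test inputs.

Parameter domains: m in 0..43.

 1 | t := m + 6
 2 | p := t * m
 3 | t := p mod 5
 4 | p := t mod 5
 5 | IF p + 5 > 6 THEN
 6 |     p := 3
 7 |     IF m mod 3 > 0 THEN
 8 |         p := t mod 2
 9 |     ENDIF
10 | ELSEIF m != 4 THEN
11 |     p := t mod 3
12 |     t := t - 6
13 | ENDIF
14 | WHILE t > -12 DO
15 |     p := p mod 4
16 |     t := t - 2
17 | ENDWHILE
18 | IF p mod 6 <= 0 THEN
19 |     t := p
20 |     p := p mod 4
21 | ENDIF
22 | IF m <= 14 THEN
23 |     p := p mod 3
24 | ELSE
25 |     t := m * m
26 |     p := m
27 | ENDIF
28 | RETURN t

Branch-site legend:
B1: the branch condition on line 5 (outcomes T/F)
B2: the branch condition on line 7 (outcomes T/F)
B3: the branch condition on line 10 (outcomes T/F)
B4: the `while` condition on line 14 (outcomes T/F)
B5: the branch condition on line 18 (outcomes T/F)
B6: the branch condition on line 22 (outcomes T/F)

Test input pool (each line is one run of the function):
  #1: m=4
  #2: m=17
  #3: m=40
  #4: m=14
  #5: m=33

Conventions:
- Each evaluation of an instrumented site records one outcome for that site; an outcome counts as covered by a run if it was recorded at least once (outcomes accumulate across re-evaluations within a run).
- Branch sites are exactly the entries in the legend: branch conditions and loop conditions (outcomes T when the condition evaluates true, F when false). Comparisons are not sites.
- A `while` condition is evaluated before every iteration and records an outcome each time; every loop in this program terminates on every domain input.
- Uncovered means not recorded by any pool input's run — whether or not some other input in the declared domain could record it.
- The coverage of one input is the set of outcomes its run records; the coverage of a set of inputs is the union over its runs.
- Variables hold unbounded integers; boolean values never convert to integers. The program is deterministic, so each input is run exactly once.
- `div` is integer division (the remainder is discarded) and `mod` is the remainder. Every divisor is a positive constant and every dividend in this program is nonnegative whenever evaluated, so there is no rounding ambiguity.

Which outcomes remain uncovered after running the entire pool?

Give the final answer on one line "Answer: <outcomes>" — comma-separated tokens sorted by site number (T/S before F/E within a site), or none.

input #1 (m=4): events B1->F, B3->F, B4->T, B4->T, B4->T, B4->T, B4->T, B4->T, B4->F, B5->T, B6->T; covers B1=F, B3=F, B4=T, B4=F, B5=T, B6=T
input #2 (m=17): events B1->F, B3->T, B4->T, B4->T, B4->T, B4->T, B4->F, B5->F, B6->F; covers B1=F, B3=T, B4=T, B4=F, B5=F, B6=F
input #3 (m=40): events B1->F, B3->T, B4->T, B4->T, B4->T, B4->F, B5->T, B6->F; covers B1=F, B3=T, B4=T, B4=F, B5=T, B6=F
input #4 (m=14): events B1->F, B3->T, B4->T, B4->T, B4->T, B4->F, B5->T, B6->T; covers B1=F, B3=T, B4=T, B4=F, B5=T, B6=T
input #5 (m=33): events B1->T, B2->F, B4->T, B4->T, B4->T, B4->T, B4->T, B4->T, B4->T, B4->F, B5->F, B6->F; covers B1=T, B2=F, B4=T, B4=F, B5=F, B6=F
union over the pool: B1=T, B1=F, B2=F, B3=T, B3=F, B4=T, B4=F, B5=T, B5=F, B6=T, B6=F
uncovered (1 of 12): B2=T

Answer: B2=T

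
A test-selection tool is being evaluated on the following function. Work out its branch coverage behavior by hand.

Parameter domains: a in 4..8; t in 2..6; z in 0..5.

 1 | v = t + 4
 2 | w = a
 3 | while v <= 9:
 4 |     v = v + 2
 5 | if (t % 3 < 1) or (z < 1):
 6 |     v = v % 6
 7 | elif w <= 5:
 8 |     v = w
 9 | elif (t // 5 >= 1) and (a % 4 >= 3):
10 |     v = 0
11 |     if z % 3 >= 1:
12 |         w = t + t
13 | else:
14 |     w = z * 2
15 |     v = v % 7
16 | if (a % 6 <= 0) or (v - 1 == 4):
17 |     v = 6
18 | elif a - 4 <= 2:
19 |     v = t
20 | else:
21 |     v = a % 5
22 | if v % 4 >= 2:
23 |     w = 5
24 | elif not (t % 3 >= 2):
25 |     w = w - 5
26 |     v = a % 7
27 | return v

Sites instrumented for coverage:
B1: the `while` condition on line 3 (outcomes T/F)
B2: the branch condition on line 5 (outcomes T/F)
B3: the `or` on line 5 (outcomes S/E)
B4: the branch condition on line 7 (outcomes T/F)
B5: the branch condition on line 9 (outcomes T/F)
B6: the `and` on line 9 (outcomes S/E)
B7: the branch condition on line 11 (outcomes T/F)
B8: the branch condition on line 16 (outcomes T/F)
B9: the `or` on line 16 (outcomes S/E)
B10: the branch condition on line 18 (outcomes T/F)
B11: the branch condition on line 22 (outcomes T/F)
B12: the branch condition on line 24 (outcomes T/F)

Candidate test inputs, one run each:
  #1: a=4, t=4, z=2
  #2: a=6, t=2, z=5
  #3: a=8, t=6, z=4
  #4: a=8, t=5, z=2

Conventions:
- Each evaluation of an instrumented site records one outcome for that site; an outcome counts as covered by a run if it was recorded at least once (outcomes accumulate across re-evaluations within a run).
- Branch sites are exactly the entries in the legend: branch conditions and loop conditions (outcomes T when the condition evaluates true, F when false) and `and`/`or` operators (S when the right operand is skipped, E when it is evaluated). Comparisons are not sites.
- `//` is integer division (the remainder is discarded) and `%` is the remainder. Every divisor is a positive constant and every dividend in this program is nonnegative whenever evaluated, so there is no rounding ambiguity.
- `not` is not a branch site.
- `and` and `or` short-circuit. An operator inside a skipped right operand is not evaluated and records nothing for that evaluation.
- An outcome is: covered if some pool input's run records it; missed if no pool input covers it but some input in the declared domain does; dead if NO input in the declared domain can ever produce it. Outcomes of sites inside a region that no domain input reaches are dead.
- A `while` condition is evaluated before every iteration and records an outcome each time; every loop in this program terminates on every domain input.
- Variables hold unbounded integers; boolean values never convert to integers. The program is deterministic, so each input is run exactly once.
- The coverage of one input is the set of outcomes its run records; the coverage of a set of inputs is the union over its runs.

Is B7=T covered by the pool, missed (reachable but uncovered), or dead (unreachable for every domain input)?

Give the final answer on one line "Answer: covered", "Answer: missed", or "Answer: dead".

no pool input records B7=T
but domain input (a=7, t=5, z=1) does record it -> reachable, so missed

Answer: missed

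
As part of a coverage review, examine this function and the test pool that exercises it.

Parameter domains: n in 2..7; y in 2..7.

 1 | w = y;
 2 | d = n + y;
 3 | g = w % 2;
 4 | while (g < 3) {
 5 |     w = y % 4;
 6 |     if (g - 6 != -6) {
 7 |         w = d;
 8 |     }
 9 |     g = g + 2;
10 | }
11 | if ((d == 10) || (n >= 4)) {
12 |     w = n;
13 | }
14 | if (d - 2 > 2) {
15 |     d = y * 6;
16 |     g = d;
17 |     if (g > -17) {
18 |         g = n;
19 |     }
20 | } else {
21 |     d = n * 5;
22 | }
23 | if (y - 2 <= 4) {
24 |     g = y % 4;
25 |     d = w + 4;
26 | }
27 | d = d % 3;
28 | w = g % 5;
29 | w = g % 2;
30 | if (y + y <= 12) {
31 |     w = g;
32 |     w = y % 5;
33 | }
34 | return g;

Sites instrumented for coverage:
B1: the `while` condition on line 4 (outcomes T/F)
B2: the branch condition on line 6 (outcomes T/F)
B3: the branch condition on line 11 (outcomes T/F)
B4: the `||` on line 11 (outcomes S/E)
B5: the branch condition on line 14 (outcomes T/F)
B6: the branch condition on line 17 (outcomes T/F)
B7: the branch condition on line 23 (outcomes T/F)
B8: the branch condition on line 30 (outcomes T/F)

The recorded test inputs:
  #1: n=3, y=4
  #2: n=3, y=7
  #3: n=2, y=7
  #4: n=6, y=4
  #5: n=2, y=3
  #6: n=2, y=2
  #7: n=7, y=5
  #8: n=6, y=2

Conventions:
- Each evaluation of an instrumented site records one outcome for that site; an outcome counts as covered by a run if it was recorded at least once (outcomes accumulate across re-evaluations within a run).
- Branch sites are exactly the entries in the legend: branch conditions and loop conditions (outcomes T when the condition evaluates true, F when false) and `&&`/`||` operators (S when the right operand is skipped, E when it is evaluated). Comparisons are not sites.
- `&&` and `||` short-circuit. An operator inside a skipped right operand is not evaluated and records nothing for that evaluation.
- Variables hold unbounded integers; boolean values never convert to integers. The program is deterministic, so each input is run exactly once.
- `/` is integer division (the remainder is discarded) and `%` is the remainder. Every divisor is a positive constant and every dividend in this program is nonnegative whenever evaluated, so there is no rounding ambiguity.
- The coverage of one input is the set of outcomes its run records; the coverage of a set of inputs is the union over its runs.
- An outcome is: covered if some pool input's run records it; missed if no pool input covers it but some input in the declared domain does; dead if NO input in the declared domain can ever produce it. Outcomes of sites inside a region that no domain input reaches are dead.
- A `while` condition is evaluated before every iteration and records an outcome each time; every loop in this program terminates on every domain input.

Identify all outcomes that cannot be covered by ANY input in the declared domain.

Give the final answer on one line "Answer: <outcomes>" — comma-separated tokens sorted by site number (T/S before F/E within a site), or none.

exhaustive pass over the 36-input domain:
  B6=F: zero occurrences over every domain input -> dead
  reachable outcomes have witnesses, e.g. B1=T (e.g. n=2, y=2), B1=F (e.g. n=2, y=2), B2=T (e.g. n=2, y=2), B2=F (e.g. n=2, y=2)

Answer: B6=F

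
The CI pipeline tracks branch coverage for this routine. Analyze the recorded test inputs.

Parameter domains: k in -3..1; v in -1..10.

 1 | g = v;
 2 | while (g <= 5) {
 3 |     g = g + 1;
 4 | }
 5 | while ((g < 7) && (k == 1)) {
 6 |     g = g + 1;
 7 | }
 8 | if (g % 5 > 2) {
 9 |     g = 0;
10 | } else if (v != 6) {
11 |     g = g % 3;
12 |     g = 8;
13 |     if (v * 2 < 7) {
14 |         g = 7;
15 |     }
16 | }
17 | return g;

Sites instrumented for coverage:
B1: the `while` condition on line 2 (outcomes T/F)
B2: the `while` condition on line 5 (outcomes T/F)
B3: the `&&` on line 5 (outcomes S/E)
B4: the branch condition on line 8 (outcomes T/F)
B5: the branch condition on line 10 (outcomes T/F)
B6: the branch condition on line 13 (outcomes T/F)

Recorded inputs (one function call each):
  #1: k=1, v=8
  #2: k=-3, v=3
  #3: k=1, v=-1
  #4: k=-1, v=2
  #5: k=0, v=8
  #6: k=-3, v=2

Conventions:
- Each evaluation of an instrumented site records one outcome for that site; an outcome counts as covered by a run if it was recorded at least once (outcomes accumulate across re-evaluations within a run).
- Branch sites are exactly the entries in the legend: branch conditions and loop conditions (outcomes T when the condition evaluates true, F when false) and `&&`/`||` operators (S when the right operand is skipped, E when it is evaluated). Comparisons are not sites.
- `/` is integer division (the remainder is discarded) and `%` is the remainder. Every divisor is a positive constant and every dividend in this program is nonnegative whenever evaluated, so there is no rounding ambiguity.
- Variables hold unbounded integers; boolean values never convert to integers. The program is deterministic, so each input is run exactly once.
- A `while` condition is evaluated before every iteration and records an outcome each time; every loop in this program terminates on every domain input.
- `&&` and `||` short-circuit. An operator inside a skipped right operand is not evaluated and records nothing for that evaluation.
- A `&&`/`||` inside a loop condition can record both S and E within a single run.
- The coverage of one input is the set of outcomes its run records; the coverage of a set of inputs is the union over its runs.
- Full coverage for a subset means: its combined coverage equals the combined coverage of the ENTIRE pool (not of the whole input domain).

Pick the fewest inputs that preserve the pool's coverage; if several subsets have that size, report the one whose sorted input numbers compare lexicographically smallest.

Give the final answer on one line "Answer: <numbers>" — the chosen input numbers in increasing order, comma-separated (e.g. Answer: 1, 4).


#1 (k=1, v=8) -> covered: B1=F, B2=F, B3=S, B4=T
#2 (k=-3, v=3) -> covered: B1=T, B1=F, B2=F, B3=E, B4=F, B5=T, B6=T
#3 (k=1, v=-1) -> covered: B1=T, B1=F, B2=T, B2=F, B3=S, B3=E, B4=F, B5=T, B6=T
#4 (k=-1, v=2) -> covered: B1=T, B1=F, B2=F, B3=E, B4=F, B5=T, B6=T
#5 (k=0, v=8) -> covered: B1=F, B2=F, B3=S, B4=T
#6 (k=-3, v=2) -> covered: B1=T, B1=F, B2=F, B3=E, B4=F, B5=T, B6=T
the full pool covers 10 outcomes: B1=T, B1=F, B2=T, B2=F, B3=S, B3=E, B4=T, B4=F, B5=T, B6=T
every size-1 subset falls short of the 10 outcomes (best: 9/10)
size 2: inputs {1, 3} cover all 10 outcomes, and no lexicographically smaller subset of this size does
Answer: 1, 3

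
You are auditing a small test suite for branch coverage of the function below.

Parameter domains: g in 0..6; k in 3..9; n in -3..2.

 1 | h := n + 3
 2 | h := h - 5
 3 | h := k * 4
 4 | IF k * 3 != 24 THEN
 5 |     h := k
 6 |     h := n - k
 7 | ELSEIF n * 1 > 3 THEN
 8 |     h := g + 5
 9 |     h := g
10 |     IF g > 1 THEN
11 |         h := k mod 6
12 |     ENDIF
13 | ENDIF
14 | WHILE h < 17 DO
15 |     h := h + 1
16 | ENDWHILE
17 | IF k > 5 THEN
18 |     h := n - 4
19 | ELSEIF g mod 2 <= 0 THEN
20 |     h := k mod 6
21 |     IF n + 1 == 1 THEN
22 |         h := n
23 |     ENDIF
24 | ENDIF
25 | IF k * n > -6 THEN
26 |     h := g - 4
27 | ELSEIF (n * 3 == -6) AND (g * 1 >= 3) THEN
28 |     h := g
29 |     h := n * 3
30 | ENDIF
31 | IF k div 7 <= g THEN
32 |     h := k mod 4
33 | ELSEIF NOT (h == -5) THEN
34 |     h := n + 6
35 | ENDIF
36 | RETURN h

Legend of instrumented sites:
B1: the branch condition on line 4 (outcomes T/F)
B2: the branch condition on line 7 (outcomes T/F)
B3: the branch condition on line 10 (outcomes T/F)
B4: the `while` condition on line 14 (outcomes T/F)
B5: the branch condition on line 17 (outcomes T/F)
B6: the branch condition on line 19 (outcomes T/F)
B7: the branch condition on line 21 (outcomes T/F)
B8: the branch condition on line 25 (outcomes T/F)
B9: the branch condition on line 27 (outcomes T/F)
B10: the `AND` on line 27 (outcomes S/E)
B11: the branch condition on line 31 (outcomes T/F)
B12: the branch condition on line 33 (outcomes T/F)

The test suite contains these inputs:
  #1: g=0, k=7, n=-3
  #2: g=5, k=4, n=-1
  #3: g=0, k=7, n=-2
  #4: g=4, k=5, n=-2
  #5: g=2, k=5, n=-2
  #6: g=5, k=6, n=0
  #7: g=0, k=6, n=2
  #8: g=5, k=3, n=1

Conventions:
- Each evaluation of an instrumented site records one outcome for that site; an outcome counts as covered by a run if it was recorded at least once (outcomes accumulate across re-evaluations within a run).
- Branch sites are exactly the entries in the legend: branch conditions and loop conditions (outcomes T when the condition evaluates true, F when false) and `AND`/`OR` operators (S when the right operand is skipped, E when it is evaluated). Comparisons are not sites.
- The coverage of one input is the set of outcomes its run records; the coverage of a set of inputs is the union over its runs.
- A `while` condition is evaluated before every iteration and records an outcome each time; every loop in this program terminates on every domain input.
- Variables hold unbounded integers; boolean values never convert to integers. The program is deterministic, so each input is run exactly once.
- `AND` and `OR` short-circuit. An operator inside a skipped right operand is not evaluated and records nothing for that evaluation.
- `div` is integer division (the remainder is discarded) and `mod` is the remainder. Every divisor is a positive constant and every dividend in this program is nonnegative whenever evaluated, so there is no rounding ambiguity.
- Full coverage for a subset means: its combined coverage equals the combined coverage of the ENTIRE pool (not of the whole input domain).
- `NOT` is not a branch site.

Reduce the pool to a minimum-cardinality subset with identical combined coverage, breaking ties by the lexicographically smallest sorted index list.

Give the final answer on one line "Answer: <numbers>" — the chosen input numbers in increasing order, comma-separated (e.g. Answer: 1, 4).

input #1 (g=0, k=7, n=-3): covers B1=T, B4=T, B4=F, B5=T, B8=F, B9=F, B10=S, B11=F, B12=T
input #2 (g=5, k=4, n=-1): covers B1=T, B4=T, B4=F, B5=F, B6=F, B8=T, B11=T
input #3 (g=0, k=7, n=-2): covers B1=T, B4=T, B4=F, B5=T, B8=F, B9=F, B10=E, B11=F, B12=T
input #4 (g=4, k=5, n=-2): covers B1=T, B4=T, B4=F, B5=F, B6=T, B7=F, B8=F, B9=T, B10=E, B11=T
input #5 (g=2, k=5, n=-2): covers B1=T, B4=T, B4=F, B5=F, B6=T, B7=F, B8=F, B9=F, B10=E, B11=T
input #6 (g=5, k=6, n=0): covers B1=T, B4=T, B4=F, B5=T, B8=T, B11=T
input #7 (g=0, k=6, n=2): covers B1=T, B4=T, B4=F, B5=T, B8=T, B11=T
input #8 (g=5, k=3, n=1): covers B1=T, B4=T, B4=F, B5=F, B6=F, B8=T, B11=T
union over all inputs: B1=T, B4=T, B4=F, B5=T, B5=F, B6=T, B6=F, B7=F, B8=T, B8=F, B9=T, B9=F, B10=S, B10=E, B11=T, B11=F, B12=T (17 outcomes)
every size-1 subset falls short of the 17 outcomes (best: 10/17)
every size-2 subset falls short of the 17 outcomes (best: 15/17)
at size 3, {1, 2, 4} reaches all 17 outcomes; every lexicographically earlier size-3 subset fails

Answer: 1, 2, 4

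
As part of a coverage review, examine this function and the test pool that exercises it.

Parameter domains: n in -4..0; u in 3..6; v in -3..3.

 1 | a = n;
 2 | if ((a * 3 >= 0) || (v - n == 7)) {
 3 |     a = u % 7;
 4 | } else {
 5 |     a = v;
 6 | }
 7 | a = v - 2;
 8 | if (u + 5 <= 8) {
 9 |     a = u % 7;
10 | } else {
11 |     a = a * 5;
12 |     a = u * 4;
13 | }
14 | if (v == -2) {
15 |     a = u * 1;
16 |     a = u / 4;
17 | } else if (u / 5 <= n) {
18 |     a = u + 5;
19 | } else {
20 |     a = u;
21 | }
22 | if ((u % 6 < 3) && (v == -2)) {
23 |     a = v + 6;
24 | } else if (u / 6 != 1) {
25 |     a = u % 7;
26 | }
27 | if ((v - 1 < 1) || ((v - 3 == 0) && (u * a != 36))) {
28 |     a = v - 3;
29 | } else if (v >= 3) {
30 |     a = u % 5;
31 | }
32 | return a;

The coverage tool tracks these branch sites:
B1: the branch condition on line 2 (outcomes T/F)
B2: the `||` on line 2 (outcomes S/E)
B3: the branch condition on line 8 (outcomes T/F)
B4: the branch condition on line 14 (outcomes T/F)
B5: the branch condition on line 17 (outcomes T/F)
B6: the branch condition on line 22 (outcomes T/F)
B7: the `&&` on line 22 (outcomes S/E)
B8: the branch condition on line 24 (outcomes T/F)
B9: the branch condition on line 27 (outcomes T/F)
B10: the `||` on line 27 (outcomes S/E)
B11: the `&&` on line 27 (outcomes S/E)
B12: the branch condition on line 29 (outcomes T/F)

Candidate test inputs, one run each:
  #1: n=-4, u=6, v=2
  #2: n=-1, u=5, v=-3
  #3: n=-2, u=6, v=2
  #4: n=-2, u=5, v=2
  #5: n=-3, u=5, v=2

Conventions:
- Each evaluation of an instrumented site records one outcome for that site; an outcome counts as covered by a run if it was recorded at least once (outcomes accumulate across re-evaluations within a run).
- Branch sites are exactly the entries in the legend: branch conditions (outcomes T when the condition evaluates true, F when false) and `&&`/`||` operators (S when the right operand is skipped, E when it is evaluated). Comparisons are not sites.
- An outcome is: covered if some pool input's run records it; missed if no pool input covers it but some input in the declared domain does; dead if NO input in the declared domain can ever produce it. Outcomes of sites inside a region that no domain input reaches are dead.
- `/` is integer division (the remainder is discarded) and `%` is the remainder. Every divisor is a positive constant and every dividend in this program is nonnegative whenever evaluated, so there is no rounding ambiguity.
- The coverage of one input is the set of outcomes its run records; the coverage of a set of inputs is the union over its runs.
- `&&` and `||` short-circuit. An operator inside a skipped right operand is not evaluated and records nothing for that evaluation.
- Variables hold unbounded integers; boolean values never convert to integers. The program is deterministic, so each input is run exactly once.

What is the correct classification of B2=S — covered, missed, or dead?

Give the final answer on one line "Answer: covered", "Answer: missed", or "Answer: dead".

no pool input records B2=S
but domain input (n=0, u=3, v=-3) does record it -> reachable, so missed

Answer: missed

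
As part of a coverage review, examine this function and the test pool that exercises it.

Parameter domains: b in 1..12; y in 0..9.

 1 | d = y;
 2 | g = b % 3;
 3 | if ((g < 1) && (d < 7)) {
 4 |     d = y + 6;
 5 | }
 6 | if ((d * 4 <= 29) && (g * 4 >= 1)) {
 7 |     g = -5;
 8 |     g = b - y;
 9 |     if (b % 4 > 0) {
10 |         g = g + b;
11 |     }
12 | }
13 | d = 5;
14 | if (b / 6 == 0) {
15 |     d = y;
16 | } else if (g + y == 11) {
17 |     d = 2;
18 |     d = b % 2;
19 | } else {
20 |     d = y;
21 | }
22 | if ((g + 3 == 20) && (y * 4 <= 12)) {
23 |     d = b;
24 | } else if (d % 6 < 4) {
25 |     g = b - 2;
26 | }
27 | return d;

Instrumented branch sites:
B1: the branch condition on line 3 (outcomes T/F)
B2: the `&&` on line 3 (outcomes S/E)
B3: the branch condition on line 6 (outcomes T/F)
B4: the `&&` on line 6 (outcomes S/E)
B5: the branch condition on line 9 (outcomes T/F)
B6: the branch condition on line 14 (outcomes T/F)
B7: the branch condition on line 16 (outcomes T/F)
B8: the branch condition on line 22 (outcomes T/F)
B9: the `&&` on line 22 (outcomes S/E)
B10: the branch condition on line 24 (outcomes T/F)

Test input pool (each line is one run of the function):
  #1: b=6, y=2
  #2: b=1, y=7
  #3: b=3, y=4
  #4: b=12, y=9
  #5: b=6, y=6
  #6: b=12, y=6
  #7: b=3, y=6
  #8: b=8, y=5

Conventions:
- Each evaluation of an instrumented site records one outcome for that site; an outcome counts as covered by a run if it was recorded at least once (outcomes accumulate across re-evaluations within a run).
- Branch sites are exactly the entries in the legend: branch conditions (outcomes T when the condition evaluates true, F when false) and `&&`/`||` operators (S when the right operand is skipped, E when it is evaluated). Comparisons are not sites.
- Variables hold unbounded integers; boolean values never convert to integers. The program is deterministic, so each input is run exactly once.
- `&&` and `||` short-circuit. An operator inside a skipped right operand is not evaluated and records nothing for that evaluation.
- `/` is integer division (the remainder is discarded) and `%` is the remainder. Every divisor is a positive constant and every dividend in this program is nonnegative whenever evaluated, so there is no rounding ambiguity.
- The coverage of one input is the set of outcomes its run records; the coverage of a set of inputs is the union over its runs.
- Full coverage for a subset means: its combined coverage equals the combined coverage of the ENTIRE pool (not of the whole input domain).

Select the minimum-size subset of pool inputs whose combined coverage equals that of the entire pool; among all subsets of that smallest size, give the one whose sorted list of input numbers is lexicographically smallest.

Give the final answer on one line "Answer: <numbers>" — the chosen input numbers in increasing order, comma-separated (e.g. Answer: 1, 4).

input #1 (b=6, y=2): events B2->E, B1->T, B4->S, B3->F, B6->F, B7->F, B9->S, B8->F, B10->T; covers B1=T, B2=E, B3=F, B4=S, B6=F, B7=F, B8=F, B9=S, B10=T
input #2 (b=1, y=7): events B2->S, B1->F, B4->E, B3->T, B5->T, B6->T, B9->S, B8->F, B10->T; covers B1=F, B2=S, B3=T, B4=E, B5=T, B6=T, B8=F, B9=S, B10=T
input #3 (b=3, y=4): events B2->E, B1->T, B4->S, B3->F, B6->T, B9->S, B8->F, B10->F; covers B1=T, B2=E, B3=F, B4=S, B6=T, B8=F, B9=S, B10=F
input #4 (b=12, y=9): events B2->E, B1->F, B4->S, B3->F, B6->F, B7->F, B9->S, B8->F, B10->T; covers B1=F, B2=E, B3=F, B4=S, B6=F, B7=F, B8=F, B9=S, B10=T
input #5 (b=6, y=6): events B2->E, B1->T, B4->S, B3->F, B6->F, B7->F, B9->S, B8->F, B10->T; covers B1=T, B2=E, B3=F, B4=S, B6=F, B7=F, B8=F, B9=S, B10=T
input #6 (b=12, y=6): events B2->E, B1->T, B4->S, B3->F, B6->F, B7->F, B9->S, B8->F, B10->T; covers B1=T, B2=E, B3=F, B4=S, B6=F, B7=F, B8=F, B9=S, B10=T
input #7 (b=3, y=6): events B2->E, B1->T, B4->S, B3->F, B6->T, B9->S, B8->F, B10->T; covers B1=T, B2=E, B3=F, B4=S, B6=T, B8=F, B9=S, B10=T
input #8 (b=8, y=5): events B2->S, B1->F, B4->E, B3->T, B5->F, B6->F, B7->F, B9->S, B8->F, B10->F; covers B1=F, B2=S, B3=T, B4=E, B5=F, B6=F, B7=F, B8=F, B9=S, B10=F
together the pool reaches 17 outcomes: B1=T, B1=F, B2=S, B2=E, B3=T, B3=F, B4=S, B4=E, B5=T, B5=F, B6=T, B6=F, B7=F, B8=F, B9=S, B10=T, B10=F
every size-1 subset falls short of the 17 outcomes (best: 10/17)
every size-2 subset falls short of the 17 outcomes (best: 16/17)
at size 3, {1, 2, 8} reaches all 17 outcomes; every lexicographically earlier size-3 subset fails

Answer: 1, 2, 8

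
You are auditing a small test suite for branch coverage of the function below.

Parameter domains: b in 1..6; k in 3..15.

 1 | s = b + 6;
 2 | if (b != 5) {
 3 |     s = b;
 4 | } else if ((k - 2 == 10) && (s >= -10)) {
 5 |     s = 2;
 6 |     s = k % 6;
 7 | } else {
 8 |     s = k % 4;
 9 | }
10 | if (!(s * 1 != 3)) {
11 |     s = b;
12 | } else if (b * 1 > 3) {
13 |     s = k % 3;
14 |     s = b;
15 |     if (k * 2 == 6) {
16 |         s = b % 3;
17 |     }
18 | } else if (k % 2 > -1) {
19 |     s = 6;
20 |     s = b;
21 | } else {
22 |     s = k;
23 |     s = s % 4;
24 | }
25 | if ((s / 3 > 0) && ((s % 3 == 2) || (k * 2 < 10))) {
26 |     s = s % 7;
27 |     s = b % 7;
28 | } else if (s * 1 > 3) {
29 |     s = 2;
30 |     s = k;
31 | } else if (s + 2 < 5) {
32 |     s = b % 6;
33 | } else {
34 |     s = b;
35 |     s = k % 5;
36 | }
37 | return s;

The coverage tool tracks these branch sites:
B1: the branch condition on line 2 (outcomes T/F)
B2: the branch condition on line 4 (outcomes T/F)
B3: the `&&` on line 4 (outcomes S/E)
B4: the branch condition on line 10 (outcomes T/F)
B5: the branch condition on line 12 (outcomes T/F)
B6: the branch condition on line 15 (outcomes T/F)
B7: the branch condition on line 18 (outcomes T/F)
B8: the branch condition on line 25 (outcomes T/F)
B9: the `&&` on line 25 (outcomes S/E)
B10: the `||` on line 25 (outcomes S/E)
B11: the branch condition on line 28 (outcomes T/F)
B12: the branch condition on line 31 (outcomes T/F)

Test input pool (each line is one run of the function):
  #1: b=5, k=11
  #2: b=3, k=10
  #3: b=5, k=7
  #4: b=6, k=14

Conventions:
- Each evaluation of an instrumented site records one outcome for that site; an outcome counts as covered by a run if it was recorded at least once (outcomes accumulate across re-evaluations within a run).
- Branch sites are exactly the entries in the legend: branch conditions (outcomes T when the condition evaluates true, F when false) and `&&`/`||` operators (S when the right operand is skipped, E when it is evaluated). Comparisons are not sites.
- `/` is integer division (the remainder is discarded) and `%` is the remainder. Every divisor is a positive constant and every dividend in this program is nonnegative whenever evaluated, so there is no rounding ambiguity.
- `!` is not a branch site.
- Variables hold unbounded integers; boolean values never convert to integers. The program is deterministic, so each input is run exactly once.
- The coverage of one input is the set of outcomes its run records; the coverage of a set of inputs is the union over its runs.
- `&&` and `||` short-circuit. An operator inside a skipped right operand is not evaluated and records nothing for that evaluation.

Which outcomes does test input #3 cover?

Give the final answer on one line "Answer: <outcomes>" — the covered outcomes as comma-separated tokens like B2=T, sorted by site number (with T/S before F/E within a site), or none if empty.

Tracing the run of input #3 (b=5, k=7):
  B1->F, B3->S, B2->F, B4->T, B9->E, B10->S, B8->T
deduplicating events, the covered set is: B1=F, B2=F, B3=S, B4=T, B8=T, B9=E, B10=S

Answer: B1=F, B2=F, B3=S, B4=T, B8=T, B9=E, B10=S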